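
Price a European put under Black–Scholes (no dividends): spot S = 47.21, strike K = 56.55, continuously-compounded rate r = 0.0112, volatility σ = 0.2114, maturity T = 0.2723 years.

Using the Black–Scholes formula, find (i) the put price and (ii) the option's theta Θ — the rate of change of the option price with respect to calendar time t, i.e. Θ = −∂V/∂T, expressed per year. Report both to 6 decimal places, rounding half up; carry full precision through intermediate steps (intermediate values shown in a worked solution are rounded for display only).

price = 9.297214
Θ = -0.540113

σ√T = 0.2114·√0.2723 = 0.110314
d₁ = (ln(S/K) + (r+σ²/2)T) / (σ√T) = (ln(47.21/56.55) + (0.0112+0.2114²/2)·0.2723) / 0.110314 = (-0.180519 + 0.009134) / 0.110314 = -1.553619
d₂ = d₁ − σ√T = -1.553619 − 0.110314 = -1.663932
e^{−rT} = e^{−0.0112·0.2723} = 0.996955
N(−d₁) = 0.939862,  N(−d₂) = 0.951937
Put price V = K·e^{−rT}·N(−d₂) − S·N(−d₁) = 53.668113 − 44.370899 = 9.297214
φ(d₁) = (1/√(2π))·e^{−d₁²/2} = 0.119337
Θ = −S·φ(d₁)·σ/(2√T) + r·K·e^{−rT}·N(−d₂) = −1.141196 + 0.601083 = -0.540113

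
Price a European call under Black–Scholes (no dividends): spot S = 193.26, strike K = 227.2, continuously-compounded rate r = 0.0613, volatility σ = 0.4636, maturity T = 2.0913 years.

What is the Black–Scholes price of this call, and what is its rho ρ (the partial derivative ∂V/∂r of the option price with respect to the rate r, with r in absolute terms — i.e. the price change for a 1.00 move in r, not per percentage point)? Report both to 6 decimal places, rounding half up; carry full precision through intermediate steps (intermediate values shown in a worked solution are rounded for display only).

price = 48.365224
ρ = 146.289945

σ√T = 0.4636·√2.0913 = 0.670427
d₁ = (ln(S/K) + (r+σ²/2)T) / (σ√T) = (ln(193.26/227.2) + (0.0613+0.4636²/2)·2.0913) / 0.670427 = (-0.161794 + 0.352933) / 0.670427 = 0.285100
d₂ = d₁ − σ√T = 0.285100 − 0.670427 = -0.385327
e^{−rT} = e^{−0.0613·2.0913} = 0.879680
N(d₁) = 0.612216,  N(d₂) = 0.349997
Call price V = S·N(d₁) − K·e^{−rT}·N(d₂) = 118.316903 − 69.951679 = 48.365224
ρ = K·T·e^{−rT}·N(d₂) = 146.289945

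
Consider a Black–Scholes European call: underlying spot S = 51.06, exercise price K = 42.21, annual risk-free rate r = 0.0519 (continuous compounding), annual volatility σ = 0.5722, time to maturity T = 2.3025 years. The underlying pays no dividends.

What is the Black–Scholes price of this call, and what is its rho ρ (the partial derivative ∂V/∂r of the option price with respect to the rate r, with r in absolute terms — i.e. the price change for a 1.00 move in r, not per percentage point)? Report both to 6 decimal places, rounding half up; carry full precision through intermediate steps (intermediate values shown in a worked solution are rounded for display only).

price = 22.534496
ρ = 40.464950

σ√T = 0.5722·√2.3025 = 0.868256
d₁ = (ln(S/K) + (r+σ²/2)T) / (σ√T) = (ln(51.06/42.21) + (0.0519+0.5722²/2)·2.3025) / 0.868256 = (0.190344 + 0.496434) / 0.868256 = 0.790986
d₂ = d₁ − σ√T = 0.790986 − 0.868256 = -0.077270
e^{−rT} = e^{−0.0519·2.3025} = 0.887364
N(d₁) = 0.785524,  N(d₂) = 0.469204
Call price V = S·N(d₁) − K·e^{−rT}·N(d₂) = 40.108849 − 17.574354 = 22.534496
ρ = K·T·e^{−rT}·N(d₂) = 40.464950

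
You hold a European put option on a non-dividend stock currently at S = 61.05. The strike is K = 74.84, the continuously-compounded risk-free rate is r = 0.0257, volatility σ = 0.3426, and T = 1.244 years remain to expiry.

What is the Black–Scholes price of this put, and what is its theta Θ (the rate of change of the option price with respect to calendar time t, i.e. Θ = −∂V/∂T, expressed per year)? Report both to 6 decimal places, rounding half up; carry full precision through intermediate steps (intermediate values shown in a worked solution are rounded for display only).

price = 16.823372
Θ = -2.241215

σ√T = 0.3426·√1.244 = 0.382118
d₁ = (ln(S/K) + (r+σ²/2)T) / (σ√T) = (ln(61.05/74.84) + (0.0257+0.3426²/2)·1.244) / 0.382118 = (-0.203659 + 0.104978) / 0.382118 = -0.258248
d₂ = d₁ − σ√T = -0.258248 − 0.382118 = -0.640367
e^{−rT} = e^{−0.0257·1.244} = 0.968535
N(−d₁) = 0.601892,  N(−d₂) = 0.739033
Put price V = K·e^{−rT}·N(−d₂) − S·N(−d₁) = 53.568905 − 36.745532 = 16.823372
φ(d₁) = (1/√(2π))·e^{−d₁²/2} = 0.385858
Θ = −S·φ(d₁)·σ/(2√T) + r·K·e^{−rT}·N(−d₂) = −3.617936 + 1.376721 = -2.241215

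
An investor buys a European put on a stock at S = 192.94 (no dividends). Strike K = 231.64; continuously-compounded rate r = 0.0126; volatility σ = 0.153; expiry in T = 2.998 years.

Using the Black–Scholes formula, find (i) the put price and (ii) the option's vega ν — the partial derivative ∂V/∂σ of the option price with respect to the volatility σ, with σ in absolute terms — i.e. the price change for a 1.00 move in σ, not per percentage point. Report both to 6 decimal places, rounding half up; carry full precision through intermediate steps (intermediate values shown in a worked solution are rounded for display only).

price = 40.154011
ν = 122.278388

σ√T = 0.153·√2.998 = 0.264915
d₁ = (ln(S/K) + (r+σ²/2)T) / (σ√T) = (ln(192.94/231.64) + (0.0126+0.153²/2)·2.998) / 0.264915 = (-0.182805 + 0.072865) / 0.264915 = -0.415001
d₂ = d₁ − σ√T = -0.415001 − 0.264915 = -0.679917
e^{−rT} = e^{−0.0126·2.998} = 0.962930
N(−d₁) = 0.660930,  N(−d₂) = 0.751721
Put price V = K·e^{−rT}·N(−d₂) − S·N(−d₁) = 167.673765 − 127.519755 = 40.154011
φ(d₁) = (1/√(2π))·e^{−d₁²/2} = 0.366026
ν = S·φ(d₁)·√T = 122.278388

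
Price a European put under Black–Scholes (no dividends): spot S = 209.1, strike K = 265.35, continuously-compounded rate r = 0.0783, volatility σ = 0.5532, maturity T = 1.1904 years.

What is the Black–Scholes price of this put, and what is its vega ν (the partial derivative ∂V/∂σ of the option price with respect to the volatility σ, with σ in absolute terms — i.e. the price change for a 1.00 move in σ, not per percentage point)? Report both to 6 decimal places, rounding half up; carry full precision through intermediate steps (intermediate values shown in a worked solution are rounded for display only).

price = 71.269696
ν = 90.842529

σ√T = 0.5532·√1.1904 = 0.603571
d₁ = (ln(S/K) + (r+σ²/2)T) / (σ√T) = (ln(209.1/265.35) + (0.0783+0.5532²/2)·1.1904) / 0.603571 = (-0.238237 + 0.275358) / 0.603571 = 0.061501
d₂ = d₁ − σ√T = 0.061501 − 0.603571 = -0.542070
e^{−rT} = e^{−0.0783·1.1904} = 0.911004
N(−d₁) = 0.475480,  N(−d₂) = 0.706115
Put price V = K·e^{−rT}·N(−d₂) − S·N(−d₁) = 170.692563 − 99.422867 = 71.269696
φ(d₁) = (1/√(2π))·e^{−d₁²/2} = 0.398189
ν = S·φ(d₁)·√T = 90.842529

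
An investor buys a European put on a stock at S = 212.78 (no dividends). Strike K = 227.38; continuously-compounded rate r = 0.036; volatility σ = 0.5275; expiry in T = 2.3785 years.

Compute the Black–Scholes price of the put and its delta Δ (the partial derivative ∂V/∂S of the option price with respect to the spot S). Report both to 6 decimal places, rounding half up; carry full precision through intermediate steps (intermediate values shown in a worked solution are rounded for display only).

σ√T = 0.5275·√2.3785 = 0.813531
d₁ = (ln(S/K) + (r+σ²/2)T) / (σ√T) = (ln(212.78/227.38) + (0.036+0.5275²/2)·2.3785) / 0.813531 = (-0.066364 + 0.416542) / 0.813531 = 0.430443
d₂ = d₁ − σ√T = 0.430443 − 0.813531 = -0.383088
e^{−rT} = e^{−0.036·2.3785} = 0.917937
N(−d₁) = 0.333437,  N(−d₂) = 0.649173
Put price V = K·e^{−rT}·N(−d₂) − S·N(−d₁) = 135.495757 − 70.948690 = 64.547066
Δ = −N(−d₁) = -0.333437

price = 64.547066
Δ = -0.333437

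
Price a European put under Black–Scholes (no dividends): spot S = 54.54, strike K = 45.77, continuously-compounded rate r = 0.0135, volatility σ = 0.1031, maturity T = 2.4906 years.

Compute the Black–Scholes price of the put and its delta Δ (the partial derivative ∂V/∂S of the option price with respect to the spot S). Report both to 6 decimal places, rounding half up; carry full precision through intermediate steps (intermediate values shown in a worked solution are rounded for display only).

σ√T = 0.1031·√2.4906 = 0.162709
d₁ = (ln(S/K) + (r+σ²/2)T) / (σ√T) = (ln(54.54/45.77) + (0.0135+0.1031²/2)·2.4906) / 0.162709 = (0.175306 + 0.046860) / 0.162709 = 1.365420
d₂ = d₁ − σ√T = 1.365420 − 0.162709 = 1.202711
e^{−rT} = e^{−0.0135·2.4906} = 0.966936
N(−d₁) = 0.086061,  N(−d₂) = 0.114544
Put price V = K·e^{−rT}·N(−d₂) − S·N(−d₁) = 5.069334 − 4.693741 = 0.375593
Δ = −N(−d₁) = -0.086061

price = 0.375593
Δ = -0.086061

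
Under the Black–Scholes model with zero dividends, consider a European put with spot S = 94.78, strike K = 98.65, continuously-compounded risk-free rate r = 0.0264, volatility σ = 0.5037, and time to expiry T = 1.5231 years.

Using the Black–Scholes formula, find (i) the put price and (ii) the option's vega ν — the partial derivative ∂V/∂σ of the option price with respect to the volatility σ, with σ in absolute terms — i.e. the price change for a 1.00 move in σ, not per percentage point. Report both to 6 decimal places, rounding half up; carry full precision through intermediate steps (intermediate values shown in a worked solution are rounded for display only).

σ√T = 0.5037·√1.5231 = 0.621636
d₁ = (ln(S/K) + (r+σ²/2)T) / (σ√T) = (ln(94.78/98.65) + (0.0264+0.5037²/2)·1.5231) / 0.621636 = (-0.040020 + 0.233426) / 0.621636 = 0.311124
d₂ = d₁ − σ√T = 0.311124 − 0.621636 = -0.310512
e^{−rT} = e^{−0.0264·1.5231} = 0.960588
N(−d₁) = 0.377853,  N(−d₂) = 0.621914
Put price V = K·e^{−rT}·N(−d₂) − S·N(−d₁) = 58.933838 − 35.812936 = 23.120902
φ(d₁) = (1/√(2π))·e^{−d₁²/2} = 0.380094
ν = S·φ(d₁)·√T = 44.460216

price = 23.120902
ν = 44.460216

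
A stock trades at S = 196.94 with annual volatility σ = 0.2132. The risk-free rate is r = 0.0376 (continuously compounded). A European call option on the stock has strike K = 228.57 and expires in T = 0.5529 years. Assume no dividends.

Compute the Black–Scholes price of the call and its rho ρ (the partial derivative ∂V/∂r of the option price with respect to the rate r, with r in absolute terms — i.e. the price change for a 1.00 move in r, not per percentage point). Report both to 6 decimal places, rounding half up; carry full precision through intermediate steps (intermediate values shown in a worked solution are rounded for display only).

σ√T = 0.2132·√0.5529 = 0.158530
d₁ = (ln(S/K) + (r+σ²/2)T) / (σ√T) = (ln(196.94/228.57) + (0.0376+0.2132²/2)·0.5529) / 0.158530 = (-0.148943 + 0.033355) / 0.158530 = -0.729129
d₂ = d₁ − σ√T = -0.729129 − 0.158530 = -0.887658
e^{−rT} = e^{−0.0376·0.5529} = 0.979426
N(d₁) = 0.232961,  N(d₂) = 0.187362
Call price V = S·N(d₁) − K·e^{−rT}·N(d₂) = 45.879426 − 41.944282 = 3.935144
ρ = K·T·e^{−rT}·N(d₂) = 23.190994

price = 3.935144
ρ = 23.190994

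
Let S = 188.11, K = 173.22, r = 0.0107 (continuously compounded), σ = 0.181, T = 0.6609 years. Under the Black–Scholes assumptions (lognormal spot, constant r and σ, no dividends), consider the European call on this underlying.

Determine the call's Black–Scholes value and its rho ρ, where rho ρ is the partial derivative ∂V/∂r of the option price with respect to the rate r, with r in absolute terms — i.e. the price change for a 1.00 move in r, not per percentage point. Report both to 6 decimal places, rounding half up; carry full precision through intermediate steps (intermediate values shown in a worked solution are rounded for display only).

price = 20.507271
ρ = 79.986479

σ√T = 0.181·√0.6609 = 0.147145
d₁ = (ln(S/K) + (r+σ²/2)T) / (σ√T) = (ln(188.11/173.22) + (0.0107+0.181²/2)·0.6609) / 0.147145 = (0.082464 + 0.017898) / 0.147145 = 0.682060
d₂ = d₁ − σ√T = 0.682060 − 0.147145 = 0.534915
e^{−rT} = e^{−0.0107·0.6609} = 0.992953
N(d₁) = 0.752399,  N(d₂) = 0.703646
Call price V = S·N(d₁) − K·e^{−rT}·N(d₂) = 141.533869 − 121.026598 = 20.507271
ρ = K·T·e^{−rT}·N(d₂) = 79.986479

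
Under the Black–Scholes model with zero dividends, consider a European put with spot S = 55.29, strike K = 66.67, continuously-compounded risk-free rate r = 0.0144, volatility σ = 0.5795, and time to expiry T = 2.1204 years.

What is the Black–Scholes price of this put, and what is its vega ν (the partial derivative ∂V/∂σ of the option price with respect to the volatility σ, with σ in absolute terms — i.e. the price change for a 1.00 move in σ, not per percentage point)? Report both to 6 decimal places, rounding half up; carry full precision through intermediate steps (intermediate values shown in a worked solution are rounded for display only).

σ√T = 0.5795·√2.1204 = 0.843844
d₁ = (ln(S/K) + (r+σ²/2)T) / (σ√T) = (ln(55.29/66.67) + (0.0144+0.5795²/2)·2.1204) / 0.843844 = (-0.187163 + 0.386570) / 0.843844 = 0.236308
d₂ = d₁ − σ√T = 0.236308 − 0.843844 = -0.607536
e^{−rT} = e^{−0.0144·2.1204} = 0.969928
N(−d₁) = 0.406597,  N(−d₂) = 0.728252
Put price V = K·e^{−rT}·N(−d₂) − S·N(−d₁) = 47.092499 − 22.480734 = 24.611765
φ(d₁) = (1/√(2π))·e^{−d₁²/2} = 0.387958
ν = S·φ(d₁)·√T = 31.234870

price = 24.611765
ν = 31.234870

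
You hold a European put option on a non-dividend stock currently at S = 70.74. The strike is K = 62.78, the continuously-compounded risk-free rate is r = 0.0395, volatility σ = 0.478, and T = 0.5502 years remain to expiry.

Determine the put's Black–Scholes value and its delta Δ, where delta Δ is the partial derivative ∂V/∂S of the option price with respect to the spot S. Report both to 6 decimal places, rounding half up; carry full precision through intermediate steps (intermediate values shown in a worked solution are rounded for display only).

σ√T = 0.478·√0.5502 = 0.354559
d₁ = (ln(S/K) + (r+σ²/2)T) / (σ√T) = (ln(70.74/62.78) + (0.0395+0.478²/2)·0.5502) / 0.354559 = (0.119375 + 0.084589) / 0.354559 = 0.575260
d₂ = d₁ − σ√T = 0.575260 − 0.354559 = 0.220701
e^{−rT} = e^{−0.0395·0.5502} = 0.978502
N(−d₁) = 0.282558,  N(−d₂) = 0.412662
Put price V = K·e^{−rT}·N(−d₂) − S·N(−d₁) = 25.349993 − 19.988133 = 5.361860
Δ = −N(−d₁) = -0.282558

price = 5.361860
Δ = -0.282558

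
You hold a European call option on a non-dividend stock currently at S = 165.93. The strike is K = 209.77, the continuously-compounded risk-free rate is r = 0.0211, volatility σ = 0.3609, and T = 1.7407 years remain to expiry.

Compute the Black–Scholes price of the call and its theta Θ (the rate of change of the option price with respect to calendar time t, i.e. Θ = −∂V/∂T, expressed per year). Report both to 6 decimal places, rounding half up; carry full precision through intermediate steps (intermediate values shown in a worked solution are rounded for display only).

price = 19.377161
Θ = -10.008358

σ√T = 0.3609·√1.7407 = 0.476156
d₁ = (ln(S/K) + (r+σ²/2)T) / (σ√T) = (ln(165.93/209.77) + (0.0211+0.3609²/2)·1.7407) / 0.476156 = (-0.234446 + 0.150091) / 0.476156 = -0.177158
d₂ = d₁ − σ√T = -0.177158 − 0.476156 = -0.653314
e^{−rT} = e^{−0.0211·1.7407} = 0.963938
N(d₁) = 0.429692,  N(d₂) = 0.256777
Call price V = S·N(d₁) − K·e^{−rT}·N(d₂) = 71.298804 − 51.921643 = 19.377161
φ(d₁) = (1/√(2π))·e^{−d₁²/2} = 0.392731
Θ = −S·φ(d₁)·σ/(2√T) − r·K·e^{−rT}·N(d₂) = −8.912812 − 1.095547 = -10.008358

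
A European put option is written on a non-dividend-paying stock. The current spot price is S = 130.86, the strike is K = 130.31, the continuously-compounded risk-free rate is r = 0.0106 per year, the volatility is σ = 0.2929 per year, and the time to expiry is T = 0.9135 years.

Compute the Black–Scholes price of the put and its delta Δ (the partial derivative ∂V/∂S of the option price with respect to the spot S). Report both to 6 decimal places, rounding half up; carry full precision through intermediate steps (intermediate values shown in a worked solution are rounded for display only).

price = 13.581479
Δ = -0.424808

σ√T = 0.2929·√0.9135 = 0.279946
d₁ = (ln(S/K) + (r+σ²/2)T) / (σ√T) = (ln(130.86/130.31) + (0.0106+0.2929²/2)·0.9135) / 0.279946 = (0.004212 + 0.048868) / 0.279946 = 0.189607
d₂ = d₁ − σ√T = 0.189607 − 0.279946 = -0.090338
e^{−rT} = e^{−0.0106·0.9135} = 0.990364
N(−d₁) = 0.424808,  N(−d₂) = 0.535991
Put price V = K·e^{−rT}·N(−d₂) − S·N(−d₁) = 69.171917 − 55.590438 = 13.581479
Δ = −N(−d₁) = -0.424808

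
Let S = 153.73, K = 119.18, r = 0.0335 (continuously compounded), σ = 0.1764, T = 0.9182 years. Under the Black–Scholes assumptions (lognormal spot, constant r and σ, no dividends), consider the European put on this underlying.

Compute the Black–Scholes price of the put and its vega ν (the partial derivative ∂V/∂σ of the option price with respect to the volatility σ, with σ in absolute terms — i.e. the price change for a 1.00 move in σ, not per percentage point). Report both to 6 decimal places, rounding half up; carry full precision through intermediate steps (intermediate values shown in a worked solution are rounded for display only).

σ√T = 0.1764·√0.9182 = 0.169031
d₁ = (ln(S/K) + (r+σ²/2)T) / (σ√T) = (ln(153.73/119.18) + (0.0335+0.1764²/2)·0.9182) / 0.169031 = (0.254563 + 0.045045) / 0.169031 = 1.772502
d₂ = d₁ − σ√T = 1.772502 − 0.169031 = 1.603471
e^{−rT} = e^{−0.0335·0.9182} = 0.969709
N(−d₁) = 0.038156,  N(−d₂) = 0.054415
Put price V = K·e^{−rT}·N(−d₂) − S·N(−d₁) = 6.288781 − 5.865667 = 0.423114
φ(d₁) = (1/√(2π))·e^{−d₁²/2} = 0.082925
ν = S·φ(d₁)·√T = 12.215527

price = 0.423114
ν = 12.215527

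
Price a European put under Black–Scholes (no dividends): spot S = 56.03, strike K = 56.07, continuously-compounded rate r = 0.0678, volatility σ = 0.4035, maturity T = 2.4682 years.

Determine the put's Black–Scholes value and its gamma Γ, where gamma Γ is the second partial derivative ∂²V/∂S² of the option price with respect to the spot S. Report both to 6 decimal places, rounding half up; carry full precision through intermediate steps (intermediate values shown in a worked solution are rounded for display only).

σ√T = 0.4035·√2.4682 = 0.633919
d₁ = (ln(S/K) + (r+σ²/2)T) / (σ√T) = (ln(56.03/56.07) + (0.0678+0.4035²/2)·2.4682) / 0.633919 = (-0.000714 + 0.368271) / 0.633919 = 0.579817
d₂ = d₁ − σ√T = 0.579817 − 0.633919 = -0.054102
e^{−rT} = e^{−0.0678·2.4682} = 0.845909
N(−d₁) = 0.281019,  N(−d₂) = 0.521573
Put price V = K·e^{−rT}·N(−d₂) − S·N(−d₁) = 24.738260 − 15.745497 = 8.992763
φ(d₁) = (1/√(2π))·e^{−d₁²/2} = 0.337216
Γ = φ(d₁) / (S·σ·√T) = 0.009494

price = 8.992763
Γ = 0.009494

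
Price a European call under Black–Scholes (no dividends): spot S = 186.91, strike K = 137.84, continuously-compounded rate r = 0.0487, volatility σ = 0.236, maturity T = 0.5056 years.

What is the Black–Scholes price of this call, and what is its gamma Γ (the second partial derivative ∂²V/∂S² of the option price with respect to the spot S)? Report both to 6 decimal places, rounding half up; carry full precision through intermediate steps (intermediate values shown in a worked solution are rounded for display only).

σ√T = 0.236·√0.5056 = 0.167809
d₁ = (ln(S/K) + (r+σ²/2)T) / (σ√T) = (ln(186.91/137.84) + (0.0487+0.236²/2)·0.5056) / 0.167809 = (0.304534 + 0.038703) / 0.167809 = 2.045397
d₂ = d₁ − σ√T = 2.045397 − 0.167809 = 1.877588
e^{−rT} = e^{−0.0487·0.5056} = 0.975678
N(d₁) = 0.979592,  N(d₂) = 0.969781
Call price V = S·N(d₁) − K·e^{−rT}·N(d₂) = 183.095568 − 130.423404 = 52.672164
φ(d₁) = (1/√(2π))·e^{−d₁²/2} = 0.049254
Γ = φ(d₁) / (S·σ·√T) = 0.001570

price = 52.672164
Γ = 0.001570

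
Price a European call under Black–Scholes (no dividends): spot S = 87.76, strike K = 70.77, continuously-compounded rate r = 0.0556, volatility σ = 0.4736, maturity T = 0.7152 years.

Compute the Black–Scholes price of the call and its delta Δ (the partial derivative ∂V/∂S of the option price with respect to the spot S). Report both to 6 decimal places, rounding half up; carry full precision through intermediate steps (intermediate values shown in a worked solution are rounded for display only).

σ√T = 0.4736·√0.7152 = 0.400521
d₁ = (ln(S/K) + (r+σ²/2)T) / (σ√T) = (ln(87.76/70.77) + (0.0556+0.4736²/2)·0.7152) / 0.400521 = (0.215171 + 0.119974) / 0.400521 = 0.836771
d₂ = d₁ − σ√T = 0.836771 − 0.400521 = 0.436250
e^{−rT} = e^{−0.0556·0.7152} = 0.961015
N(d₁) = 0.798639,  N(d₂) = 0.668672
Call price V = S·N(d₁) − K·e^{−rT}·N(d₂) = 70.088581 − 45.477089 = 24.611492
Δ = N(d₁) = 0.798639

price = 24.611492
Δ = 0.798639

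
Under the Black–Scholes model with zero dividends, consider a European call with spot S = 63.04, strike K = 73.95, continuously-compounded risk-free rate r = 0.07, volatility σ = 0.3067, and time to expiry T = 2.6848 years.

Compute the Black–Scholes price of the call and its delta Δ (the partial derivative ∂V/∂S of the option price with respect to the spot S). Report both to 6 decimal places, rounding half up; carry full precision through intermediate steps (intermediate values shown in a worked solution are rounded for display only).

price = 13.231355
Δ = 0.620813

σ√T = 0.3067·√2.6848 = 0.502539
d₁ = (ln(S/K) + (r+σ²/2)T) / (σ√T) = (ln(63.04/73.95) + (0.07+0.3067²/2)·2.6848) / 0.502539 = (-0.159620 + 0.314209) / 0.502539 = 0.307616
d₂ = d₁ − σ√T = 0.307616 − 0.502539 = -0.194923
e^{−rT} = e^{−0.07·2.6848} = 0.828668
N(d₁) = 0.620813,  N(d₂) = 0.422727
Call price V = S·N(d₁) − K·e^{−rT}·N(d₂) = 39.136031 − 25.904676 = 13.231355
Δ = N(d₁) = 0.620813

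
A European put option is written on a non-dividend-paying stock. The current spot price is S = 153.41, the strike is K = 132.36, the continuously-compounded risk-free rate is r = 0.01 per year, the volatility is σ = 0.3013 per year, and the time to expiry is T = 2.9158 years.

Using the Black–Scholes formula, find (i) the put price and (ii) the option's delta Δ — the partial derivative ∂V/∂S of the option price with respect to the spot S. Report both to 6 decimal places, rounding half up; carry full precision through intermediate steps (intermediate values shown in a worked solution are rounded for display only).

σ√T = 0.3013·√2.9158 = 0.514491
d₁ = (ln(S/K) + (r+σ²/2)T) / (σ√T) = (ln(153.41/132.36) + (0.01+0.3013²/2)·2.9158) / 0.514491 = (0.147589 + 0.161509) / 0.514491 = 0.600782
d₂ = d₁ − σ√T = 0.600782 − 0.514491 = 0.086291
e^{−rT} = e^{−0.01·2.9158} = 0.971263
N(−d₁) = 0.273993,  N(−d₂) = 0.465618
Put price V = K·e^{−rT}·N(−d₂) − S·N(−d₁) = 59.858101 − 42.033191 = 17.824910
Δ = −N(−d₁) = -0.273993

price = 17.824910
Δ = -0.273993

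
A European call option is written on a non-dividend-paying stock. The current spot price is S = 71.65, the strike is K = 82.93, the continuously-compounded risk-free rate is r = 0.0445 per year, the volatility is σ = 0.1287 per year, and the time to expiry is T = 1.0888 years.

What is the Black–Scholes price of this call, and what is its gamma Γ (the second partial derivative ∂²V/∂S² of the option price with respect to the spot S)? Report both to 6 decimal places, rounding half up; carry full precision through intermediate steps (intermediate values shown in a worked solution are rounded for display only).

σ√T = 0.1287·√1.0888 = 0.134293
d₁ = (ln(S/K) + (r+σ²/2)T) / (σ√T) = (ln(71.65/82.93) + (0.0445+0.1287²/2)·1.0888) / 0.134293 = (-0.146204 + 0.057469) / 0.134293 = -0.660757
d₂ = d₁ − σ√T = -0.660757 − 0.134293 = -0.795050
e^{−rT} = e^{−0.0445·1.0888} = 0.952703
N(d₁) = 0.254384,  N(d₂) = 0.213292
Call price V = S·N(d₁) − K·e^{−rT}·N(d₂) = 18.226625 − 16.851737 = 1.374888
φ(d₁) = (1/√(2π))·e^{−d₁²/2} = 0.320703
Γ = φ(d₁) / (S·σ·√T) = 0.033330

price = 1.374888
Γ = 0.033330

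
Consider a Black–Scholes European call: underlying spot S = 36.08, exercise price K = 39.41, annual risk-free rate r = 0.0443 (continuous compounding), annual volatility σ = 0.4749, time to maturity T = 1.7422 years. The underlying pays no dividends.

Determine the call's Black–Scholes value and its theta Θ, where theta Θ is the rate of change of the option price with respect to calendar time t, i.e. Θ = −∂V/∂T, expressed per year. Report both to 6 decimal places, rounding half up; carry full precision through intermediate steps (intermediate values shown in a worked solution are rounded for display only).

σ√T = 0.4749·√1.7422 = 0.626832
d₁ = (ln(S/K) + (r+σ²/2)T) / (σ√T) = (ln(36.08/39.41) + (0.0443+0.4749²/2)·1.7422) / 0.626832 = (-0.088281 + 0.273639) / 0.626832 = 0.295706
d₂ = d₁ − σ√T = 0.295706 − 0.626832 = -0.331126
e^{−rT} = e^{−0.0443·1.7422} = 0.925724
N(d₁) = 0.616273,  N(d₂) = 0.370275
Call price V = S·N(d₁) − K·e^{−rT}·N(d₂) = 22.235114 − 13.508640 = 8.726473
φ(d₁) = (1/√(2π))·e^{−d₁²/2} = 0.381876
Θ = −S·φ(d₁)·σ/(2√T) − r·K·e^{−rT}·N(d₂) = −2.478632 − 0.598433 = -3.077065

price = 8.726473
Θ = -3.077065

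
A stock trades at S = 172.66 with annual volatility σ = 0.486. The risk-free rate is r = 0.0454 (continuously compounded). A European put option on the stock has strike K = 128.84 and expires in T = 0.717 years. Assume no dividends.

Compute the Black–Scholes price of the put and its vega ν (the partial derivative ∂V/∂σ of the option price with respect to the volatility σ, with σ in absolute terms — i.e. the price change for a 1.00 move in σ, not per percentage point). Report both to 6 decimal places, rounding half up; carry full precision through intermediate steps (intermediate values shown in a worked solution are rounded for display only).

σ√T = 0.486·√0.717 = 0.411525
d₁ = (ln(S/K) + (r+σ²/2)T) / (σ√T) = (ln(172.66/128.84) + (0.0454+0.486²/2)·0.717) / 0.411525 = (0.292753 + 0.117228) / 0.411525 = 0.996249
d₂ = d₁ − σ√T = 0.996249 − 0.411525 = 0.584725
e^{−rT} = e^{−0.0454·0.717} = 0.967972
N(−d₁) = 0.159565,  N(−d₂) = 0.279366
Put price V = K·e^{−rT}·N(−d₂) − S·N(−d₁) = 34.840786 − 27.550415 = 7.290371
φ(d₁) = (1/√(2π))·e^{−d₁²/2} = 0.242878
ν = S·φ(d₁)·√T = 35.509131

price = 7.290371
ν = 35.509131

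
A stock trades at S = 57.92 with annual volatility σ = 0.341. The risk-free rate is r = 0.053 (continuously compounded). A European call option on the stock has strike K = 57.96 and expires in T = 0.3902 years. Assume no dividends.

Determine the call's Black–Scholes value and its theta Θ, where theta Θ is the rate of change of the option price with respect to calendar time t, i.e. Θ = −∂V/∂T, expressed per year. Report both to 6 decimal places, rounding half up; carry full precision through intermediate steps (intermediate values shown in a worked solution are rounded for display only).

σ√T = 0.341·√0.3902 = 0.213009
d₁ = (ln(S/K) + (r+σ²/2)T) / (σ√T) = (ln(57.92/57.96) + (0.053+0.341²/2)·0.3902) / 0.213009 = (-0.000690 + 0.043367) / 0.213009 = 0.200351
d₂ = d₁ − σ√T = 0.200351 − 0.213009 = -0.012658
e^{−rT} = e^{−0.053·0.3902} = 0.979532
N(d₁) = 0.579397,  N(d₂) = 0.494950
Call price V = S·N(d₁) − K·e^{−rT}·N(d₂) = 33.558681 − 28.100150 = 5.458530
φ(d₁) = (1/√(2π))·e^{−d₁²/2} = 0.391015
Θ = −S·φ(d₁)·σ/(2√T) − r·K·e^{−rT}·N(d₂) = −6.181629 − 1.489308 = -7.670937

price = 5.458530
Θ = -7.670937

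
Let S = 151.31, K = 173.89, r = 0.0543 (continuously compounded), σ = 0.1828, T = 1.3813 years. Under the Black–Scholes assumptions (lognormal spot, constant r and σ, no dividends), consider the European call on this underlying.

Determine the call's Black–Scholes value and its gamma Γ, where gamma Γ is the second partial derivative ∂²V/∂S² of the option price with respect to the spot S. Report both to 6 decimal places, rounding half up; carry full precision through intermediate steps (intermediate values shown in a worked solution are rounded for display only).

price = 8.952965
Γ = 0.012051

σ√T = 0.1828·√1.3813 = 0.214842
d₁ = (ln(S/K) + (r+σ²/2)T) / (σ√T) = (ln(151.31/173.89) + (0.0543+0.1828²/2)·1.3813) / 0.214842 = (-0.139092 + 0.098083) / 0.214842 = -0.190879
d₂ = d₁ − σ√T = -0.190879 − 0.214842 = -0.405722
e^{−rT} = e^{−0.0543·1.3813} = 0.927739
N(d₁) = 0.424310,  N(d₂) = 0.342474
Call price V = S·N(d₁) − K·e^{−rT}·N(d₂) = 64.202364 − 55.249400 = 8.952965
φ(d₁) = (1/√(2π))·e^{−d₁²/2} = 0.391740
Γ = φ(d₁) / (S·σ·√T) = 0.012051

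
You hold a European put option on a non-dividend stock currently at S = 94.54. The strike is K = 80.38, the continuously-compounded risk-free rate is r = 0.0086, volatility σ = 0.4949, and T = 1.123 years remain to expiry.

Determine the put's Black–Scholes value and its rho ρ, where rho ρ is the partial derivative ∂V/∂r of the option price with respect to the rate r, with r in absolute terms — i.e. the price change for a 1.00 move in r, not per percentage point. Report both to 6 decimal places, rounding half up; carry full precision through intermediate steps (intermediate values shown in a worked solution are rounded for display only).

σ√T = 0.4949·√1.123 = 0.524454
d₁ = (ln(S/K) + (r+σ²/2)T) / (σ√T) = (ln(94.54/80.38) + (0.0086+0.4949²/2)·1.123) / 0.524454 = (0.162258 + 0.147184) / 0.524454 = 0.590026
d₂ = d₁ − σ√T = 0.590026 − 0.524454 = 0.065572
e^{−rT} = e^{−0.0086·1.123} = 0.990389
N(−d₁) = 0.277587,  N(−d₂) = 0.473859
Put price V = K·e^{−rT}·N(−d₂) − S·N(−d₁) = 37.722727 − 26.243041 = 11.479686
ρ = −K·T·e^{−rT}·N(−d₂) = -42.362622

price = 11.479686
ρ = -42.362622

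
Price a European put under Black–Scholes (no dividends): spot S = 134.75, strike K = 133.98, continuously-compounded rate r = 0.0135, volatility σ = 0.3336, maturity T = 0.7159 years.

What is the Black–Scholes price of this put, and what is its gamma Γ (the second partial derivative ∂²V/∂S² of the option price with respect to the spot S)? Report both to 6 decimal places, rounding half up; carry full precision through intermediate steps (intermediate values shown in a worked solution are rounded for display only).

σ√T = 0.3336·√0.7159 = 0.282262
d₁ = (ln(S/K) + (r+σ²/2)T) / (σ√T) = (ln(134.75/133.98) + (0.0135+0.3336²/2)·0.7159) / 0.282262 = (0.005731 + 0.049501) / 0.282262 = 0.195674
d₂ = d₁ − σ√T = 0.195674 − 0.282262 = -0.086588
e^{−rT} = e^{−0.0135·0.7159} = 0.990382
N(−d₁) = 0.422433,  N(−d₂) = 0.534501
Put price V = K·e^{−rT}·N(−d₂) − S·N(−d₁) = 70.923614 − 56.922821 = 14.000793
φ(d₁) = (1/√(2π))·e^{−d₁²/2} = 0.391378
Γ = φ(d₁) / (S·σ·√T) = 0.010290

price = 14.000793
Γ = 0.010290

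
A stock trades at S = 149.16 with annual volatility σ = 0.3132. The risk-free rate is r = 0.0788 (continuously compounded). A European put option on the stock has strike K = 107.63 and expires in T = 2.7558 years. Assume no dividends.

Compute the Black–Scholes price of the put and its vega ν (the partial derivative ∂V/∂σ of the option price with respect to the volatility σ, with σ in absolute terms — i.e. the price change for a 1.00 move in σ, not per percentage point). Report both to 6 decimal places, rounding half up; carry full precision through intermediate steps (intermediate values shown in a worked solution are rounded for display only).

price = 4.416658
ν = 42.144005

σ√T = 0.3132·√2.7558 = 0.519931
d₁ = (ln(S/K) + (r+σ²/2)T) / (σ√T) = (ln(149.16/107.63) + (0.0788+0.3132²/2)·2.7558) / 0.519931 = (0.326320 + 0.352321) / 0.519931 = 1.305253
d₂ = d₁ − σ√T = 1.305253 − 0.519931 = 0.785322
e^{−rT} = e^{−0.0788·2.7558} = 0.804804
N(−d₁) = 0.095903,  N(−d₂) = 0.216132
Put price V = K·e^{−rT}·N(−d₂) − S·N(−d₁) = 18.721608 − 14.304949 = 4.416658
φ(d₁) = (1/√(2π))·e^{−d₁²/2} = 0.170200
ν = S·φ(d₁)·√T = 42.144005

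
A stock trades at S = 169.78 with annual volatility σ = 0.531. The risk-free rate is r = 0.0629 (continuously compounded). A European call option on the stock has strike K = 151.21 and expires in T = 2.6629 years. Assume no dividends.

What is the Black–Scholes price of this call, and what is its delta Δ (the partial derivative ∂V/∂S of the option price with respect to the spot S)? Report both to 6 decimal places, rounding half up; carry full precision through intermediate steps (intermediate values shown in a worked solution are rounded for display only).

price = 73.291199
Δ = 0.776442

σ√T = 0.531·√2.6629 = 0.866507
d₁ = (ln(S/K) + (r+σ²/2)T) / (σ√T) = (ln(169.78/151.21) + (0.0629+0.531²/2)·2.6629) / 0.866507 = (0.115834 + 0.542913) / 0.866507 = 0.760233
d₂ = d₁ − σ√T = 0.760233 − 0.866507 = -0.106273
e^{−rT} = e^{−0.0629·2.6629} = 0.845780
N(d₁) = 0.776442,  N(d₂) = 0.457683
Call price V = S·N(d₁) − K·e^{−rT}·N(d₂) = 131.824394 − 58.533195 = 73.291199
Δ = N(d₁) = 0.776442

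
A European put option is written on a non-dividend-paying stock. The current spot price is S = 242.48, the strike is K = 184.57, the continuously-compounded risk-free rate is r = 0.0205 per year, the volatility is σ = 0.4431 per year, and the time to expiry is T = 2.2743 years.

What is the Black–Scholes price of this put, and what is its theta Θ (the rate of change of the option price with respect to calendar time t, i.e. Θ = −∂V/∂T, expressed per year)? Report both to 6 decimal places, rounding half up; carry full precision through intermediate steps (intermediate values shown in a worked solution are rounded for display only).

σ√T = 0.4431·√2.2743 = 0.668229
d₁ = (ln(S/K) + (r+σ²/2)T) / (σ√T) = (ln(242.48/184.57) + (0.0205+0.4431²/2)·2.2743) / 0.668229 = (0.272890 + 0.269888) / 0.668229 = 0.812264
d₂ = d₁ − σ√T = 0.812264 − 0.668229 = 0.144035
e^{−rT} = e^{−0.0205·2.2743} = 0.954447
N(−d₁) = 0.208320,  N(−d₂) = 0.442737
Put price V = K·e^{−rT}·N(−d₂) − S·N(−d₁) = 77.993475 − 50.513437 = 27.480038
φ(d₁) = (1/√(2π))·e^{−d₁²/2} = 0.286842
Θ = −S·φ(d₁)·σ/(2√T) + r·K·e^{−rT}·N(−d₂) = −10.218001 + 1.598866 = -8.619135

price = 27.480038
Θ = -8.619135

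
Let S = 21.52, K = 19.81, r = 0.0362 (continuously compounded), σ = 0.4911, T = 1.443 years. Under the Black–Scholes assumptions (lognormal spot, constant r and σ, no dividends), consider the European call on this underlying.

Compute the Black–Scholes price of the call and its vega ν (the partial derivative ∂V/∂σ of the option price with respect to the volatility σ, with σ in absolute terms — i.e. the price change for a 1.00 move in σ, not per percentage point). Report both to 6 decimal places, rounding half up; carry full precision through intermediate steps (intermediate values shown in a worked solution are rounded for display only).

price = 6.154322
ν = 8.990703

σ√T = 0.4911·√1.443 = 0.589934
d₁ = (ln(S/K) + (r+σ²/2)T) / (σ√T) = (ln(21.52/19.81) + (0.0362+0.4911²/2)·1.443) / 0.589934 = (0.082796 + 0.226247) / 0.589934 = 0.523861
d₂ = d₁ − σ√T = 0.523861 − 0.589934 = -0.066072
e^{−rT} = e^{−0.0362·1.443} = 0.949104
N(d₁) = 0.699812,  N(d₂) = 0.473660
Call price V = S·N(d₁) − K·e^{−rT}·N(d₂) = 15.059964 − 8.905641 = 6.154322
φ(d₁) = (1/√(2π))·e^{−d₁²/2} = 0.347791
ν = S·φ(d₁)·√T = 8.990703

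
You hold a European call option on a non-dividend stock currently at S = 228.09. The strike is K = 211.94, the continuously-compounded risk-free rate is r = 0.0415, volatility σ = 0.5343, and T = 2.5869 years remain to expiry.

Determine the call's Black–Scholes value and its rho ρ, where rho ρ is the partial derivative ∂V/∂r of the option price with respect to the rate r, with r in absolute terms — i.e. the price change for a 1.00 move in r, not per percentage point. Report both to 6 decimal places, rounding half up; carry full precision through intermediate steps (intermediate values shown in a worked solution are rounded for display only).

σ√T = 0.5343·√2.5869 = 0.859360
d₁ = (ln(S/K) + (r+σ²/2)T) / (σ√T) = (ln(228.09/211.94) + (0.0415+0.5343²/2)·2.5869) / 0.859360 = (0.073437 + 0.476606) / 0.859360 = 0.640061
d₂ = d₁ − σ√T = 0.640061 − 0.859360 = -0.219298
e^{−rT} = e^{−0.0415·2.5869} = 0.898206
N(d₁) = 0.738934,  N(d₂) = 0.413209
Call price V = S·N(d₁) − K·e^{−rT}·N(d₂) = 168.543378 − 78.660782 = 89.882597
ρ = K·T·e^{−rT}·N(d₂) = 203.487576

price = 89.882597
ρ = 203.487576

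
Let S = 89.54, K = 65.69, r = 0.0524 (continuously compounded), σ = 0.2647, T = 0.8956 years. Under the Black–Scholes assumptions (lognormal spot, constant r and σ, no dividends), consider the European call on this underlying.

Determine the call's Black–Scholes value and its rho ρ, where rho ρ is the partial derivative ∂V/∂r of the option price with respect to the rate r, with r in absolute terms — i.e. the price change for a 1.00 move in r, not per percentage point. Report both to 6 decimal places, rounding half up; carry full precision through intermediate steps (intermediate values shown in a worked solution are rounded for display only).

price = 27.510766
ρ = 50.687089

σ√T = 0.2647·√0.8956 = 0.250502
d₁ = (ln(S/K) + (r+σ²/2)T) / (σ√T) = (ln(89.54/65.69) + (0.0524+0.2647²/2)·0.8956) / 0.250502 = (0.309739 + 0.078305) / 0.250502 = 1.549065
d₂ = d₁ − σ√T = 1.549065 − 0.250502 = 1.298563
e^{−rT} = e^{−0.0524·0.8956} = 0.954155
N(d₁) = 0.939317,  N(d₂) = 0.902953
Call price V = S·N(d₁) − K·e^{−rT}·N(d₂) = 84.106444 − 56.595678 = 27.510766
ρ = K·T·e^{−rT}·N(d₂) = 50.687089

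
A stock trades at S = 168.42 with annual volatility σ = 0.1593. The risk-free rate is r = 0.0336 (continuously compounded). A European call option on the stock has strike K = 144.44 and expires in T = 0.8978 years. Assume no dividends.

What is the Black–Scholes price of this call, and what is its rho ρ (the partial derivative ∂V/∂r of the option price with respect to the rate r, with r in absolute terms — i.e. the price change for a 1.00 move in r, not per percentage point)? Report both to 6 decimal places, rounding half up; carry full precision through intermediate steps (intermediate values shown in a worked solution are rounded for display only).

price = 29.524820
ρ = 109.878893

σ√T = 0.1593·√0.8978 = 0.150940
d₁ = (ln(S/K) + (r+σ²/2)T) / (σ√T) = (ln(168.42/144.44) + (0.0336+0.1593²/2)·0.8978) / 0.150940 = (0.153597 + 0.041558) / 0.150940 = 1.292922
d₂ = d₁ − σ√T = 1.292922 − 0.150940 = 1.141982
e^{−rT} = e^{−0.0336·0.8978} = 0.970284
N(d₁) = 0.901981,  N(d₂) = 0.873269
Call price V = S·N(d₁) − K·e^{−rT}·N(d₂) = 151.911646 − 122.386827 = 29.524820
ρ = K·T·e^{−rT}·N(d₂) = 109.878893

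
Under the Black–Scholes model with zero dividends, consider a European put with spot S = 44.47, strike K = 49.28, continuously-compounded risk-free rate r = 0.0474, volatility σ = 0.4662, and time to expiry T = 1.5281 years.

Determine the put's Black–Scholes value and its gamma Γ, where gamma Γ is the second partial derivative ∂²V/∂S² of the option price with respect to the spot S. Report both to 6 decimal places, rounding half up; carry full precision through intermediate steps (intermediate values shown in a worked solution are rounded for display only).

σ√T = 0.4662·√1.5281 = 0.576299
d₁ = (ln(S/K) + (r+σ²/2)T) / (σ√T) = (ln(44.47/49.28) + (0.0474+0.4662²/2)·1.5281) / 0.576299 = (-0.102704 + 0.238492) / 0.576299 = 0.235622
d₂ = d₁ − σ√T = 0.235622 − 0.576299 = -0.340677
e^{−rT} = e^{−0.0474·1.5281} = 0.930129
N(−d₁) = 0.406863,  N(−d₂) = 0.633327
Put price V = K·e^{−rT}·N(−d₂) − S·N(−d₁) = 29.029644 − 18.093195 = 10.936449
φ(d₁) = (1/√(2π))·e^{−d₁²/2} = 0.388020
Γ = φ(d₁) / (S·σ·√T) = 0.015140

price = 10.936449
Γ = 0.015140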